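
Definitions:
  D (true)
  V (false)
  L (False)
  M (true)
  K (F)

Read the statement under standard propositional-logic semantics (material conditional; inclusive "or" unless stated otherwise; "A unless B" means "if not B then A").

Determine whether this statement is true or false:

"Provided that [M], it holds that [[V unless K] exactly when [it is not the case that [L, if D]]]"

false

Parsed as M -> ((V | K) <-> ~(D -> L))

V | K = F | F = F
D -> L = T -> F = F
~(D -> L) = ~F = T
(V | K) <-> ~(D -> L) = F <-> T = F
M -> ((V | K) <-> ~(D -> L)) = T -> F = F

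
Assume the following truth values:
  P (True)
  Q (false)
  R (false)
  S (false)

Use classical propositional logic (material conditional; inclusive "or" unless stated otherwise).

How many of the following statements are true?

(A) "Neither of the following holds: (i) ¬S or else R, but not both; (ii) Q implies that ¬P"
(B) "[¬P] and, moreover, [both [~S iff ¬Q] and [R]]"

0

(A): In symbols: (not S xor R) nor (Q -> not P)

not S = not False = True
not S xor R = True xor False = True
not P = not True = False
Q -> not P = False -> False = True
(not S xor R) nor (Q -> not P) = True nor True = False
So (A) is false.

(B): Formalization: not P and ((not S iff not Q) and R)

not P = not True = False
not S = not False = True
not Q = not False = True
not S iff not Q = True iff True = True
(not S iff not Q) and R = True and False = False
not P and ((not S iff not Q) and R) = False and False = False
Thus (B) is false.

True statements: 0 (none).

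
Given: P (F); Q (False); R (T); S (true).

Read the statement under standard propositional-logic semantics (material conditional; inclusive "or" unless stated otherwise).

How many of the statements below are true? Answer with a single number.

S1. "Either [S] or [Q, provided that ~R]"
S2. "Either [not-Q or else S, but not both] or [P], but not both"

1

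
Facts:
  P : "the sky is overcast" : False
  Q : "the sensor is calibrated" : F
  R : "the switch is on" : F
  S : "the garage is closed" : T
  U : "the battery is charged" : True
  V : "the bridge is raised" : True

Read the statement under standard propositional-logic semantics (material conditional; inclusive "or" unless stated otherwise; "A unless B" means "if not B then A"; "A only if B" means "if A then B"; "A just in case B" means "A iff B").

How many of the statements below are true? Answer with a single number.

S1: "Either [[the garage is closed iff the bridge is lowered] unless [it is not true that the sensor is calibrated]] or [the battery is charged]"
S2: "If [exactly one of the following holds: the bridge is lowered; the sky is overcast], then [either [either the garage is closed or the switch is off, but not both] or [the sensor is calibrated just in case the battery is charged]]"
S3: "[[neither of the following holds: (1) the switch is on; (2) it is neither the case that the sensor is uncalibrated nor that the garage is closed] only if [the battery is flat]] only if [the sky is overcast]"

S1: This is ((S ↔ ¬V) ∨ ¬Q) ∨ U.

¬V = ¬T = F
S ↔ ¬V = T ↔ F = F
¬Q = ¬F = T
(S ↔ ¬V) ∨ ¬Q = F ∨ T = T
((S ↔ ¬V) ∨ ¬Q) ∨ U = T ∨ T = T
Thus S1 is true.

S2: In symbols: (¬V ⊕ P) → ((S ⊕ ¬R) ∨ (Q ↔ U))

¬V = ¬T = F
¬V ⊕ P = F ⊕ F = F
¬R = ¬F = T
S ⊕ ¬R = T ⊕ T = F
Q ↔ U = F ↔ T = F
(S ⊕ ¬R) ∨ (Q ↔ U) = F ∨ F = F
(¬V ⊕ P) → ((S ⊕ ¬R) ∨ (Q ↔ U)) = F → F = T
Hence S2 is true.

S3: Formalization: ((R ↓ (¬Q ↓ S)) → ¬U) → P

¬Q = ¬F = T
¬Q ↓ S = T ↓ T = F
R ↓ (¬Q ↓ S) = F ↓ F = T
¬U = ¬T = F
(R ↓ (¬Q ↓ S)) → ¬U = T → F = F
((R ↓ (¬Q ↓ S)) → ¬U) → P = F → F = T
Hence S3 is true.

True statements: 3.

3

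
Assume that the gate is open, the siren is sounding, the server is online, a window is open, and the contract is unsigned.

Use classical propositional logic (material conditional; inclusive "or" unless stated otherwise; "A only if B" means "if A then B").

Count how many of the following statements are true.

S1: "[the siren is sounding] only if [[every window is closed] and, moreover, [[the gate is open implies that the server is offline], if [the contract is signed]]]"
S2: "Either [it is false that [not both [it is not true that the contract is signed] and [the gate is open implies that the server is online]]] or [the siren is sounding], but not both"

0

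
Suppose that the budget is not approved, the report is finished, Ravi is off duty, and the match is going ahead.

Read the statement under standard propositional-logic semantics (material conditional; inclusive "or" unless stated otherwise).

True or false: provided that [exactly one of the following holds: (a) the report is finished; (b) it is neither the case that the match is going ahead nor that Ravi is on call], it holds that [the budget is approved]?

Let Q = "the report is finished" (T), S = "the match is cancelled" (F), R = "Ravi is on call" (F), P = "the budget is approved" (F).
This is (Q xor (~S nor R)) -> P.

~S = ~F = T
~S nor R = T nor F = F
Q xor (~S nor R) = T xor F = T
(Q xor (~S nor R)) -> P = T -> F = F

False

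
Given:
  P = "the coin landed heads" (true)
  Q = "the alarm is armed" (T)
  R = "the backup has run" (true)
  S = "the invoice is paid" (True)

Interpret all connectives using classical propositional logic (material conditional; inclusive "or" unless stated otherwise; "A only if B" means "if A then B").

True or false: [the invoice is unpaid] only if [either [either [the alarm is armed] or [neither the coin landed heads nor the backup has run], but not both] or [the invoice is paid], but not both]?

Parsed as ~S -> ((Q xor (P nor R)) xor S)

~S = ~T = F
P nor R = T nor T = F
Q xor (P nor R) = T xor F = T
(Q xor (P nor R)) xor S = T xor T = F
~S -> ((Q xor (P nor R)) xor S) = F -> F = T

true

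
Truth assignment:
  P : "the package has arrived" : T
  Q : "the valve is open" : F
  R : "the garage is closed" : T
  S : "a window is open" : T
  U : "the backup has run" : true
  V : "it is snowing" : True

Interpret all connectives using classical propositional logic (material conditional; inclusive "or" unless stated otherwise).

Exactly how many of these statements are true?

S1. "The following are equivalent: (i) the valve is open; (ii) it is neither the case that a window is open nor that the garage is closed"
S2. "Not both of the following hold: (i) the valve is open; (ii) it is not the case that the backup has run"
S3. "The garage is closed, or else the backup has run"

3

S1: Parsed as Q <-> (S nor R)

S nor R = T nor T = F
Q <-> (S nor R) = F <-> F = T
So S1 is true.

S2: This is Q nand ~U.

~U = ~T = F
Q nand ~U = F nand F = T
Thus S2 is true.

S3: Formalization: R | U

R | U = T | T = T
Thus S3 is true.

3 of the 3 statements are true (S1, S2, S3).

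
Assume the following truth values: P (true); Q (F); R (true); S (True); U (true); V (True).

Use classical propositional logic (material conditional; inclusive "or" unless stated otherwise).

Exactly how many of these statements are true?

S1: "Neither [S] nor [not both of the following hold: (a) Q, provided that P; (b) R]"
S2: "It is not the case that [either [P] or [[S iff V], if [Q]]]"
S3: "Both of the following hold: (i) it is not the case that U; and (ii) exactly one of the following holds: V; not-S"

0

S1: In symbols: S nor ((P -> Q) nand R)

P -> Q = T -> F = F
(P -> Q) nand R = F nand T = T
S nor ((P -> Q) nand R) = T nor T = F
Thus S1 is false.

S2: In symbols: ~(P | (Q -> (S <-> V)))

S <-> V = T <-> T = T
Q -> (S <-> V) = F -> T = T
P | (Q -> (S <-> V)) = T | T = T
~(P | (Q -> (S <-> V))) = ~T = F
So S2 is false.

S3: In symbols: ~U & (V xor ~S)

~U = ~T = F
~S = ~T = F
V xor ~S = T xor F = T
~U & (V xor ~S) = F & T = F
Thus S3 is false.

True statements: 0 (none).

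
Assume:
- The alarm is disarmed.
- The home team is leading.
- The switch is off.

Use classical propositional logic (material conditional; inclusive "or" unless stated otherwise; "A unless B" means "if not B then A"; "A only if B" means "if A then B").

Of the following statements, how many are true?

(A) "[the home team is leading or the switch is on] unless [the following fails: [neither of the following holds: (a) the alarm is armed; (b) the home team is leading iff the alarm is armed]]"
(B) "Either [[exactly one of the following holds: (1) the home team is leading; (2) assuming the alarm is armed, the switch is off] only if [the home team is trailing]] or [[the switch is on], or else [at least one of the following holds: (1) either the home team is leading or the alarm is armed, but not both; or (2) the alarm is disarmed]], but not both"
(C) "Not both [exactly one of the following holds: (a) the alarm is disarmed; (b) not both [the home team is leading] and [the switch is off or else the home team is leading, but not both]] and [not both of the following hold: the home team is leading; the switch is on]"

2

Let V = "the home team is leading" (T), U = "the switch is on" (F), D = "the alarm is armed" (F).

(A): In symbols: (V | U) | ~(D nor (V <-> D))

V | U = T | F = T
V <-> D = T <-> F = F
D nor (V <-> D) = F nor F = T
~(D nor (V <-> D)) = ~T = F
(V | U) | ~(D nor (V <-> D)) = T | F = T
Hence (A) is true.

(B): In symbols: ((V xor (D -> ~U)) -> ~V) xor (U | ((V xor D) | ~D))

~U = ~F = T
D -> ~U = F -> T = T
V xor (D -> ~U) = T xor T = F
~V = ~T = F
(V xor (D -> ~U)) -> ~V = F -> F = T
V xor D = T xor F = T
~D = ~F = T
(V xor D) | ~D = T | T = T
U | ((V xor D) | ~D) = F | T = T
((V xor (D -> ~U)) -> ~V) xor (U | ((V xor D) | ~D)) = T xor T = F
So (B) is false.

(C): In symbols: (~D xor (V nand (~U xor V))) nand (V nand U)

~D = ~F = T
~U = ~F = T
~U xor V = T xor T = F
V nand (~U xor V) = T nand F = T
~D xor (V nand (~U xor V)) = T xor T = F
V nand U = T nand F = T
(~D xor (V nand (~U xor V))) nand (V nand U) = F nand T = T
Hence (C) is true.

2 of the 3 statements are true ((A), (C)).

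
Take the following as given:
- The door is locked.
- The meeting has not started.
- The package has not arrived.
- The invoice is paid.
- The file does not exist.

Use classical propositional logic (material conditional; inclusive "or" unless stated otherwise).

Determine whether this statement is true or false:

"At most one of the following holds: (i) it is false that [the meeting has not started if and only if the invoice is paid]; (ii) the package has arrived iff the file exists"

Let Q = "the meeting has started" (F), S = "the invoice is paid" (T), R = "the package has arrived" (F), U = "the file exists" (F).
Formalization: ¬(¬Q ↔ S) ↑ (R ↔ U)

¬Q = ¬F = T
¬Q ↔ S = T ↔ T = T
¬(¬Q ↔ S) = ¬T = F
R ↔ U = F ↔ F = T
¬(¬Q ↔ S) ↑ (R ↔ U) = F ↑ T = T

The statement is true.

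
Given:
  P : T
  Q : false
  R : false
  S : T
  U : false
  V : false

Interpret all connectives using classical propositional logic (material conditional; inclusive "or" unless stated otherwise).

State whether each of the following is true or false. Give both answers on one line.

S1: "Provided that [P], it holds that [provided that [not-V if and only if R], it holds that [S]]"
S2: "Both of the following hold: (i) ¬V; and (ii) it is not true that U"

S1: This is P -> ((not V iff R) -> S).

not V = not False = True
not V iff R = True iff False = False
(not V iff R) -> S = False -> True = True
P -> ((not V iff R) -> S) = True -> True = True
So S1 is true.

S2: Formalization: not V and not U

not V = not False = True
not U = not False = True
not V and not U = True and True = True
Thus S2 is true.

S1 true; S2 true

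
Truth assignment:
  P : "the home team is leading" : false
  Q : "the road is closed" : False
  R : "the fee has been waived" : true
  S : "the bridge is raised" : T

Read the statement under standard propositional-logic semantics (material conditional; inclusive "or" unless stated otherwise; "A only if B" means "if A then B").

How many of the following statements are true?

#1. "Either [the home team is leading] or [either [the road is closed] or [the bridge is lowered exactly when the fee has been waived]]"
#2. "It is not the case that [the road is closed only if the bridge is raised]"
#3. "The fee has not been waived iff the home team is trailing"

#1: In symbols: P ∨ (Q ∨ (¬S ↔ R))

¬S = ¬T = F
¬S ↔ R = F ↔ T = F
Q ∨ (¬S ↔ R) = F ∨ F = F
P ∨ (Q ∨ (¬S ↔ R)) = F ∨ F = F
So #1 is false.

#2: Parsed as ¬(Q → S)

Q → S = F → T = T
¬(Q → S) = ¬T = F
Thus #2 is false.

#3: This is ¬R ↔ ¬P.

¬R = ¬T = F
¬P = ¬F = T
¬R ↔ ¬P = F ↔ T = F
Thus #3 is false.

Count: 0.

0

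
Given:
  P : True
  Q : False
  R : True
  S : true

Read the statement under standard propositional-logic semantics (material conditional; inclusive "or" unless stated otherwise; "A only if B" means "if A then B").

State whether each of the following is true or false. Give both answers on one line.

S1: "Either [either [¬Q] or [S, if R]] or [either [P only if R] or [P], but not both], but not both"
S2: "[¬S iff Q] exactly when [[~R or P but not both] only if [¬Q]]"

S1: Parsed as (~Q | (R -> S)) xor ((P -> R) xor P)

~Q = ~F = T
R -> S = T -> T = T
~Q | (R -> S) = T | T = T
P -> R = T -> T = T
(P -> R) xor P = T xor T = F
(~Q | (R -> S)) xor ((P -> R) xor P) = T xor F = T
Thus S1 is true.

S2: Formalization: (~S <-> Q) <-> ((~R xor P) -> ~Q)

~S = ~T = F
~S <-> Q = F <-> F = T
~R = ~T = F
~R xor P = F xor T = T
~Q = ~F = T
(~R xor P) -> ~Q = T -> T = T
(~S <-> Q) <-> ((~R xor P) -> ~Q) = T <-> T = T
Thus S2 is true.

S1 True, S2 True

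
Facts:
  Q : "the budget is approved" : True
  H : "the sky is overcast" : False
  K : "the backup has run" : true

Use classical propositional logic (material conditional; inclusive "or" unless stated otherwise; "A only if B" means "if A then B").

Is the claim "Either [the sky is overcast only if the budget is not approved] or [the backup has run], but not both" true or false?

false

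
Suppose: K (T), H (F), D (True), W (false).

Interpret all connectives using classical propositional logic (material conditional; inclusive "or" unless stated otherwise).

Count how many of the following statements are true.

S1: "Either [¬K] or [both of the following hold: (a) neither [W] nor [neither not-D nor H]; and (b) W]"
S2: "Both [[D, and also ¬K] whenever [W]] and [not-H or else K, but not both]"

0

S1: Parsed as ¬K ∨ ((W ↓ (¬D ↓ H)) ∧ W)

¬K = ¬T = F
¬D = ¬T = F
¬D ↓ H = F ↓ F = T
W ↓ (¬D ↓ H) = F ↓ T = F
(W ↓ (¬D ↓ H)) ∧ W = F ∧ F = F
¬K ∨ ((W ↓ (¬D ↓ H)) ∧ W) = F ∨ F = F
So S1 is false.

S2: This is (W → (D ∧ ¬K)) ∧ (¬H ⊕ K).

¬K = ¬T = F
D ∧ ¬K = T ∧ F = F
W → (D ∧ ¬K) = F → F = T
¬H = ¬F = T
¬H ⊕ K = T ⊕ T = F
(W → (D ∧ ¬K)) ∧ (¬H ⊕ K) = T ∧ F = F
Thus S2 is false.

0 of the 2 statements are true (none).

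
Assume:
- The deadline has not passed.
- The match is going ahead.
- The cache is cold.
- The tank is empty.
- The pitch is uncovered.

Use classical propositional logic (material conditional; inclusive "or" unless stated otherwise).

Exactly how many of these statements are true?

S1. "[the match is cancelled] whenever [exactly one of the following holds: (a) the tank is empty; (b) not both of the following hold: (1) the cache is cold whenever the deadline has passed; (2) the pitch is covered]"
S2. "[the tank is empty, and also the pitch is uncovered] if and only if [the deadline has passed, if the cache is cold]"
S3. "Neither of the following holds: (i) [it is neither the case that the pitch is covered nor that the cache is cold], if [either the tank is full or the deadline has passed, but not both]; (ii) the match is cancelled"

Let S = "the tank is full" (F), P = "the deadline has passed" (F), R = "the cache is warm" (F), U = "the pitch is covered" (F), Q = "the match is cancelled" (F).

S1: Formalization: (¬S ⊕ ((P → ¬R) ↑ U)) → Q

¬S = ¬F = T
¬R = ¬F = T
P → ¬R = F → T = T
(P → ¬R) ↑ U = T ↑ F = T
¬S ⊕ ((P → ¬R) ↑ U) = T ⊕ T = F
(¬S ⊕ ((P → ¬R) ↑ U)) → Q = F → F = T
Hence S1 is true.

S2: This is (¬S ∧ ¬U) ↔ (¬R → P).

¬S = ¬F = T
¬U = ¬F = T
¬S ∧ ¬U = T ∧ T = T
¬R = ¬F = T
¬R → P = T → F = F
(¬S ∧ ¬U) ↔ (¬R → P) = T ↔ F = F
Thus S2 is false.

S3: In symbols: ((S ⊕ P) → (U ↓ ¬R)) ↓ Q

S ⊕ P = F ⊕ F = F
¬R = ¬F = T
U ↓ ¬R = F ↓ T = F
(S ⊕ P) → (U ↓ ¬R) = F → F = T
((S ⊕ P) → (U ↓ ¬R)) ↓ Q = T ↓ F = F
Hence S3 is false.

Count: 1.

1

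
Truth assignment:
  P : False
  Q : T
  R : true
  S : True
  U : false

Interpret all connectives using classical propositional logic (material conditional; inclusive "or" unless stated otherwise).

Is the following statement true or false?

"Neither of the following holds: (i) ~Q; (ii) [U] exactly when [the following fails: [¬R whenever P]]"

False.

Parsed as not Q nor (U iff not (P -> not R))

not Q = not True = False
not R = not True = False
P -> not R = False -> False = True
not (P -> not R) = not True = False
U iff not (P -> not R) = False iff False = True
not Q nor (U iff not (P -> not R)) = False nor True = False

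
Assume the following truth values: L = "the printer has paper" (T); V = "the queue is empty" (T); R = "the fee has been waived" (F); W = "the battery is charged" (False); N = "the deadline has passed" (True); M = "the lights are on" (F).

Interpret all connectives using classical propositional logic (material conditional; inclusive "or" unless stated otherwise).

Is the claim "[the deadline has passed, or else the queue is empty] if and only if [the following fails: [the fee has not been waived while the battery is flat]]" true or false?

Formalization: (N or V) iff not (not R and not W)

N or V = True or True = True
not R = not False = True
not W = not False = True
not R and not W = True and True = True
not (not R and not W) = not True = False
(N or V) iff not (not R and not W) = True iff False = False

False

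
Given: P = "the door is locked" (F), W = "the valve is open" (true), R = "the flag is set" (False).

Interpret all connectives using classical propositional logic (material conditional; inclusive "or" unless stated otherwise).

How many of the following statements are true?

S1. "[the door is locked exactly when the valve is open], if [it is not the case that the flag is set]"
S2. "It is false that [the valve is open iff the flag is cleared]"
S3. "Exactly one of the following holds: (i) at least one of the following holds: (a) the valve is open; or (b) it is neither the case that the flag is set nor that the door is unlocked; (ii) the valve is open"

S1: In symbols: ¬R → (P ↔ W)

¬R = ¬F = T
P ↔ W = F ↔ T = F
¬R → (P ↔ W) = T → F = F
So S1 is false.

S2: This is ¬(W ↔ ¬R).

¬R = ¬F = T
W ↔ ¬R = T ↔ T = T
¬(W ↔ ¬R) = ¬T = F
Hence S2 is false.

S3: In symbols: (W ∨ (R ↓ ¬P)) ⊕ W

¬P = ¬F = T
R ↓ ¬P = F ↓ T = F
W ∨ (R ↓ ¬P) = T ∨ F = T
(W ∨ (R ↓ ¬P)) ⊕ W = T ⊕ T = F
Hence S3 is false.

Count: 0.

0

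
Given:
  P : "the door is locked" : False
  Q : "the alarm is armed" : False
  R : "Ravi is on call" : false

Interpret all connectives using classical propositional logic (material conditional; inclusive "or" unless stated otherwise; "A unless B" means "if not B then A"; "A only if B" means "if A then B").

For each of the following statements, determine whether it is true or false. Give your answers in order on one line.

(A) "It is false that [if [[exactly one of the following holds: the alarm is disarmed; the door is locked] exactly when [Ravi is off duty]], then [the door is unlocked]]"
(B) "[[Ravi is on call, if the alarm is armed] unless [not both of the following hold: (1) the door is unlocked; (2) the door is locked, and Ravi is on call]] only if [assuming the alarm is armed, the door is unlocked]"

(A) False; (B) True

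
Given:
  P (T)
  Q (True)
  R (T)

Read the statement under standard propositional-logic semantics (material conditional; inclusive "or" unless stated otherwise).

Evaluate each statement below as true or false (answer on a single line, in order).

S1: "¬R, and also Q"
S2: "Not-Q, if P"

S1 False, S2 False

S1: This is ~R & Q.

~R = ~T = F
~R & Q = F & T = F
Hence S1 is false.

S2: This is P -> ~Q.

~Q = ~T = F
P -> ~Q = T -> F = F
Thus S2 is false.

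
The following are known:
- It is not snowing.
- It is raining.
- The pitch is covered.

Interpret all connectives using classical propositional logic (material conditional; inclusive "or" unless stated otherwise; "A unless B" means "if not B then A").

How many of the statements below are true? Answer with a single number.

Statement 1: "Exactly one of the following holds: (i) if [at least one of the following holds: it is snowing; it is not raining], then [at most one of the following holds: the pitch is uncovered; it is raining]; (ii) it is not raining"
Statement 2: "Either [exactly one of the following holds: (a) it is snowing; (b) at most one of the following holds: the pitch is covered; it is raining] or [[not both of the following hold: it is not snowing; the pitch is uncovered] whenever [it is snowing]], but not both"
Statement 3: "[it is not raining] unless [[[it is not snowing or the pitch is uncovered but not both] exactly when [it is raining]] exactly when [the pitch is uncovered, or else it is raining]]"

3

Let P = "it is snowing" (False), Q = "it is raining" (True), R = "the pitch is covered" (True).

Statement 1: In symbols: ((P or not Q) -> (not R nand Q)) xor not Q

not Q = not True = False
P or not Q = False or False = False
not R = not True = False
not R nand Q = False nand True = True
(P or not Q) -> (not R nand Q) = False -> True = True
not Q = not True = False
((P or not Q) -> (not R nand Q)) xor not Q = True xor False = True
Hence Statement 1 is true.

Statement 2: In symbols: (P xor (R nand Q)) xor (P -> (not P nand not R))

R nand Q = True nand True = False
P xor (R nand Q) = False xor False = False
not P = not False = True
not R = not True = False
not P nand not R = True nand False = True
P -> (not P nand not R) = False -> True = True
(P xor (R nand Q)) xor (P -> (not P nand not R)) = False xor True = True
So Statement 2 is true.

Statement 3: This is not Q or (((not P xor not R) iff Q) iff (not R or Q)).

not Q = not True = False
not P = not False = True
not R = not True = False
not P xor not R = True xor False = True
(not P xor not R) iff Q = True iff True = True
not R = not True = False
not R or Q = False or True = True
((not P xor not R) iff Q) iff (not R or Q) = True iff True = True
not Q or (((not P xor not R) iff Q) iff (not R or Q)) = False or True = True
So Statement 3 is true.

True statements: 3 (Statement 1, Statement 2, Statement 3).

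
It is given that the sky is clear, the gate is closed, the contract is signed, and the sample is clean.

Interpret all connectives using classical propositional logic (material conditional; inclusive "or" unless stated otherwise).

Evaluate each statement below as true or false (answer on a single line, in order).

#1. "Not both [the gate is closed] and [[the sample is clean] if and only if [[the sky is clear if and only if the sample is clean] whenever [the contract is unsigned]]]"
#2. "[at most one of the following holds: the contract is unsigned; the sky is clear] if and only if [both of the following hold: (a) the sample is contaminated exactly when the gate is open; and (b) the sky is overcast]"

#1 false / #2 false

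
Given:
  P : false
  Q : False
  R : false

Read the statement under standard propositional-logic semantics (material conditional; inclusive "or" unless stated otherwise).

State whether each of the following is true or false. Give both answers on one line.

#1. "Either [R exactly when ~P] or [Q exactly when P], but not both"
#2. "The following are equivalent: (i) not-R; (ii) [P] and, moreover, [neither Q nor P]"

#1 true; #2 false

#1: In symbols: (R ↔ ¬P) ⊕ (Q ↔ P)

¬P = ¬F = T
R ↔ ¬P = F ↔ T = F
Q ↔ P = F ↔ F = T
(R ↔ ¬P) ⊕ (Q ↔ P) = F ⊕ T = T
So #1 is true.

#2: This is ¬R ↔ (P ∧ (Q ↓ P)).

¬R = ¬F = T
Q ↓ P = F ↓ F = T
P ∧ (Q ↓ P) = F ∧ T = F
¬R ↔ (P ∧ (Q ↓ P)) = T ↔ F = F
Hence #2 is false.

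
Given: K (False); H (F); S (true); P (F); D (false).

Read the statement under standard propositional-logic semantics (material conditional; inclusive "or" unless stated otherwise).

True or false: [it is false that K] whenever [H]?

Values: H=F, K=F.
This is H → ¬K.

¬K = ¬F = T
H → ¬K = F → T = T

True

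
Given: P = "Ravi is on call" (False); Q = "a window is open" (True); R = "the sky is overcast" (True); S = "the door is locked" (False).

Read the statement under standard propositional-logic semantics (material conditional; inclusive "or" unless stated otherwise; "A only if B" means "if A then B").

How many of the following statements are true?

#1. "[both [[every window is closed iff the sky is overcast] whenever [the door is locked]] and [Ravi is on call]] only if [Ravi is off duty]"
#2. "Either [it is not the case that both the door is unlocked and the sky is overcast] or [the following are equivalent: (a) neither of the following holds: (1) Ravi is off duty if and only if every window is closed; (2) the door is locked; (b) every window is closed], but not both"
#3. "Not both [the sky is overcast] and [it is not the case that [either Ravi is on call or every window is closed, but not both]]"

#1: This is ((S -> (not Q iff R)) and P) -> not P.

not Q = not True = False
not Q iff R = False iff True = False
S -> (not Q iff R) = False -> False = True
(S -> (not Q iff R)) and P = True and False = False
not P = not False = True
((S -> (not Q iff R)) and P) -> not P = False -> True = True
So #1 is true.

#2: Formalization: (not S nand R) xor (((not P iff not Q) nor S) iff not Q)

not S = not False = True
not S nand R = True nand True = False
not P = not False = True
not Q = not True = False
not P iff not Q = True iff False = False
(not P iff not Q) nor S = False nor False = True
not Q = not True = False
((not P iff not Q) nor S) iff not Q = True iff False = False
(not S nand R) xor (((not P iff not Q) nor S) iff not Q) = False xor False = False
So #2 is false.

#3: Parsed as R nand not (P xor not Q)

not Q = not True = False
P xor not Q = False xor False = False
not (P xor not Q) = not False = True
R nand not (P xor not Q) = True nand True = False
Hence #3 is false.

1 of the 3 statements is true (#1).

1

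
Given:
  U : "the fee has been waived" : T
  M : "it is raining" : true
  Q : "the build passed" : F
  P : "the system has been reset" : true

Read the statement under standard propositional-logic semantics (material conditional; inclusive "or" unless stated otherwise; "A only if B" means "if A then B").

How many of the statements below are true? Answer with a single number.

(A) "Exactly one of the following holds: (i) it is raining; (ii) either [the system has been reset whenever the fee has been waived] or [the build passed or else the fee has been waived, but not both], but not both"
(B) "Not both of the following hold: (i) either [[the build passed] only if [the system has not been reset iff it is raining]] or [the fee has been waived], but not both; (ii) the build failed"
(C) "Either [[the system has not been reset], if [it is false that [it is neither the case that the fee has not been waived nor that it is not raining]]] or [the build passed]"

3

(A): Parsed as M xor ((U -> P) xor (Q xor U))

U -> P = T -> T = T
Q xor U = F xor T = T
(U -> P) xor (Q xor U) = T xor T = F
M xor ((U -> P) xor (Q xor U)) = T xor F = T
Hence (A) is true.

(B): Parsed as ((Q -> (~P <-> M)) xor U) nand ~Q

~P = ~T = F
~P <-> M = F <-> T = F
Q -> (~P <-> M) = F -> F = T
(Q -> (~P <-> M)) xor U = T xor T = F
~Q = ~F = T
((Q -> (~P <-> M)) xor U) nand ~Q = F nand T = T
Hence (B) is true.

(C): Formalization: (~(~U nor ~M) -> ~P) | Q

~U = ~T = F
~M = ~T = F
~U nor ~M = F nor F = T
~(~U nor ~M) = ~T = F
~P = ~T = F
~(~U nor ~M) -> ~P = F -> F = T
(~(~U nor ~M) -> ~P) | Q = T | F = T
Hence (C) is true.

3 of the 3 statements are true.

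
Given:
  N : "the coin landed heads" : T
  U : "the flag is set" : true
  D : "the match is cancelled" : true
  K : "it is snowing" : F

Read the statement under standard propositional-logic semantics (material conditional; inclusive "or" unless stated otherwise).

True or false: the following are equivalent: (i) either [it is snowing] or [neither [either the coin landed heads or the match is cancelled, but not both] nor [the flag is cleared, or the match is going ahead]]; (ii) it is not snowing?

True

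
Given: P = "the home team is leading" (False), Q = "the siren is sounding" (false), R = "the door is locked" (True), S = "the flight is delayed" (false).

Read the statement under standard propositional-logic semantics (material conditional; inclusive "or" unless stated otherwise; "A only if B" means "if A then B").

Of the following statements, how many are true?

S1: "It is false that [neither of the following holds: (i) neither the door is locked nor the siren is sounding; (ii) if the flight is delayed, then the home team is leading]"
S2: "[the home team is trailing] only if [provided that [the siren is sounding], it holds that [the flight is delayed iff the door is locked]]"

2

S1: Parsed as ¬((R ↓ Q) ↓ (S → P))

R ↓ Q = T ↓ F = F
S → P = F → F = T
(R ↓ Q) ↓ (S → P) = F ↓ T = F
¬((R ↓ Q) ↓ (S → P)) = ¬F = T
Hence S1 is true.

S2: In symbols: ¬P → (Q → (S ↔ R))

¬P = ¬F = T
S ↔ R = F ↔ T = F
Q → (S ↔ R) = F → F = T
¬P → (Q → (S ↔ R)) = T → T = T
Hence S2 is true.

True statements: 2.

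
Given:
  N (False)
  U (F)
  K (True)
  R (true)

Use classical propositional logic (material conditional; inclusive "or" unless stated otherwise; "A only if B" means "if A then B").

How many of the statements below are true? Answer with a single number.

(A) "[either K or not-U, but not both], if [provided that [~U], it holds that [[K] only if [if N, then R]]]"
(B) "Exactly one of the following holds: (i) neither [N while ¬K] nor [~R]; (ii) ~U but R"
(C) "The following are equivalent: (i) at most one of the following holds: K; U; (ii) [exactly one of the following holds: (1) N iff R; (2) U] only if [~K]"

(A): In symbols: (~U -> (K -> (N -> R))) -> (K xor ~U)

~U = ~F = T
N -> R = F -> T = T
K -> (N -> R) = T -> T = T
~U -> (K -> (N -> R)) = T -> T = T
~U = ~F = T
K xor ~U = T xor T = F
(~U -> (K -> (N -> R))) -> (K xor ~U) = T -> F = F
Thus (A) is false.

(B): Formalization: ((N & ~K) nor ~R) xor (~U & R)

~K = ~T = F
N & ~K = F & F = F
~R = ~T = F
(N & ~K) nor ~R = F nor F = T
~U = ~F = T
~U & R = T & T = T
((N & ~K) nor ~R) xor (~U & R) = T xor T = F
So (B) is false.

(C): Parsed as (K nand U) <-> (((N <-> R) xor U) -> ~K)

K nand U = T nand F = T
N <-> R = F <-> T = F
(N <-> R) xor U = F xor F = F
~K = ~T = F
((N <-> R) xor U) -> ~K = F -> F = T
(K nand U) <-> (((N <-> R) xor U) -> ~K) = T <-> T = T
Hence (C) is true.

Count: 1.

1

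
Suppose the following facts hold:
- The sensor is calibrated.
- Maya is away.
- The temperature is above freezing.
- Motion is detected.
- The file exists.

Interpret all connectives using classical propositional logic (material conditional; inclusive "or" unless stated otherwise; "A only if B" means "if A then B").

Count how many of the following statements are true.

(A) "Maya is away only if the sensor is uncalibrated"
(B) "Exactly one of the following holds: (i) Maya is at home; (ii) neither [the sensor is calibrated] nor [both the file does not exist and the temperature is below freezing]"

Let S = "Maya is at home" (F), H = "the sensor is calibrated" (T), N = "the file exists" (T), K = "the temperature is below freezing" (F).

(A): Parsed as ¬S → ¬H

¬S = ¬F = T
¬H = ¬T = F
¬S → ¬H = T → F = F
Hence (A) is false.

(B): Parsed as S ⊕ (H ↓ (¬N ∧ K))

¬N = ¬T = F
¬N ∧ K = F ∧ F = F
H ↓ (¬N ∧ K) = T ↓ F = F
S ⊕ (H ↓ (¬N ∧ K)) = F ⊕ F = F
Thus (B) is false.

0 of the 2 statements are true (none).

0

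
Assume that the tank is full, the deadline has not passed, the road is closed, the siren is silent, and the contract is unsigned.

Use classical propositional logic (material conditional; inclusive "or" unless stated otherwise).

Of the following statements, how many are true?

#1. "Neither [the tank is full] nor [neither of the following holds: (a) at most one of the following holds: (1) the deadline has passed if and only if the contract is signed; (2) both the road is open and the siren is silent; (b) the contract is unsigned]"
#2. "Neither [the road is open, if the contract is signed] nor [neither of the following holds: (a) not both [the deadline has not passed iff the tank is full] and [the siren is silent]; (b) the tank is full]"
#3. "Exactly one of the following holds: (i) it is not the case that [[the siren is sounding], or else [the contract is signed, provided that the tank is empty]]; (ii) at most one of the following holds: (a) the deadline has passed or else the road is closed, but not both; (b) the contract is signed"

Let P = "the tank is full" (True), Q = "the deadline has passed" (False), U = "the contract is signed" (False), R = "the road is closed" (True), S = "the siren is sounding" (False).

#1: This is P nor (((Q iff U) nand (not R and not S)) nor not U).

Q iff U = False iff False = True
not R = not True = False
not S = not False = True
not R and not S = False and True = False
(Q iff U) nand (not R and not S) = True nand False = True
not U = not False = True
((Q iff U) nand (not R and not S)) nor not U = True nor True = False
P nor (((Q iff U) nand (not R and not S)) nor not U) = True nor False = False
Hence #1 is false.

#2: Parsed as (U -> not R) nor (((not Q iff P) nand not S) nor P)

not R = not True = False
U -> not R = False -> False = True
not Q = not False = True
not Q iff P = True iff True = True
not S = not False = True
(not Q iff P) nand not S = True nand True = False
((not Q iff P) nand not S) nor P = False nor True = False
(U -> not R) nor (((not Q iff P) nand not S) nor P) = True nor False = False
So #2 is false.

#3: Parsed as not (S or (not P -> U)) xor ((Q xor R) nand U)

not P = not True = False
not P -> U = False -> False = True
S or (not P -> U) = False or True = True
not (S or (not P -> U)) = not True = False
Q xor R = False xor True = True
(Q xor R) nand U = True nand False = True
not (S or (not P -> U)) xor ((Q xor R) nand U) = False xor True = True
So #3 is true.

Count: 1.

1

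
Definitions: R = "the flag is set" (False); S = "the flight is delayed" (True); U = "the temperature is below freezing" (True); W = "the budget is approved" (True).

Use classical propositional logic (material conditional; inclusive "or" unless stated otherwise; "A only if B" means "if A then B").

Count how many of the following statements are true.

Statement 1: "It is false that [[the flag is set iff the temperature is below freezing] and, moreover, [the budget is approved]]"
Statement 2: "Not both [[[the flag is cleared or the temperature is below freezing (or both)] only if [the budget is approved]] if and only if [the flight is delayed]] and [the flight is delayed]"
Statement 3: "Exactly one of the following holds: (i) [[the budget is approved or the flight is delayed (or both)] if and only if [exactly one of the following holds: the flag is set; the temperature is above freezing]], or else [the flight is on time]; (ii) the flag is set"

1

Statement 1: In symbols: ~((R <-> U) & W)

R <-> U = F <-> T = F
(R <-> U) & W = F & T = F
~((R <-> U) & W) = ~F = T
So Statement 1 is true.

Statement 2: Formalization: (((~R | U) -> W) <-> S) nand S

~R = ~F = T
~R | U = T | T = T
(~R | U) -> W = T -> T = T
((~R | U) -> W) <-> S = T <-> T = T
(((~R | U) -> W) <-> S) nand S = T nand T = F
So Statement 2 is false.

Statement 3: Parsed as (((W | S) <-> (R xor ~U)) | ~S) xor R

W | S = T | T = T
~U = ~T = F
R xor ~U = F xor F = F
(W | S) <-> (R xor ~U) = T <-> F = F
~S = ~T = F
((W | S) <-> (R xor ~U)) | ~S = F | F = F
(((W | S) <-> (R xor ~U)) | ~S) xor R = F xor F = F
Hence Statement 3 is false.

True statements: 1 (Statement 1).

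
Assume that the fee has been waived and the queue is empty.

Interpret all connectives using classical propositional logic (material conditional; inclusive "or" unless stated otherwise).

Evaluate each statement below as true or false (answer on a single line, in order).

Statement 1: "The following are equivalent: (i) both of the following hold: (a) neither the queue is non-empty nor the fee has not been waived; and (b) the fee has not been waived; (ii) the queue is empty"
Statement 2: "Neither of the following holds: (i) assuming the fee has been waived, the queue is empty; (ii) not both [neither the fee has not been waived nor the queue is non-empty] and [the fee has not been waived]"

Statement 1 False / Statement 2 False

Let G = "the queue is empty" (True), W = "the fee has been waived" (True).

Statement 1: Parsed as ((not G nor not W) and not W) iff G

not G = not True = False
not W = not True = False
not G nor not W = False nor False = True
not W = not True = False
(not G nor not W) and not W = True and False = False
((not G nor not W) and not W) iff G = False iff True = False
So Statement 1 is false.

Statement 2: Parsed as (W -> G) nor ((not W nor not G) nand not W)

W -> G = True -> True = True
not W = not True = False
not G = not True = False
not W nor not G = False nor False = True
not W = not True = False
(not W nor not G) nand not W = True nand False = True
(W -> G) nor ((not W nor not G) nand not W) = True nor True = False
Thus Statement 2 is false.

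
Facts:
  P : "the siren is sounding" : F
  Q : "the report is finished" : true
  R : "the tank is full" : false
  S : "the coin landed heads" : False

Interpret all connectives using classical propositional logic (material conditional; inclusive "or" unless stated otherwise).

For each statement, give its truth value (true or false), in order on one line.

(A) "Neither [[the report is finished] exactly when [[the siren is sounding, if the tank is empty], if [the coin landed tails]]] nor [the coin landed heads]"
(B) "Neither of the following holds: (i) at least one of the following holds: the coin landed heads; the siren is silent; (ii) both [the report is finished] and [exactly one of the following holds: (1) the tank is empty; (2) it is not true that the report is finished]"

(A) T / (B) F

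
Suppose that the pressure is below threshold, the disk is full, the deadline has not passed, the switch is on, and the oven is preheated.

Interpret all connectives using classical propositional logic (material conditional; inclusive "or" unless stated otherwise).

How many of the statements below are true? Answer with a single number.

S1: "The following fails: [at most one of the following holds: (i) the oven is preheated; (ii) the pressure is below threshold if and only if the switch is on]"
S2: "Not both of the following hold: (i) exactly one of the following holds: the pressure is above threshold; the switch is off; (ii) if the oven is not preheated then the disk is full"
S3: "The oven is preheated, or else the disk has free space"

Let U = "the oven is preheated" (True), V = "the pressure is above threshold" (False), R = "the switch is on" (True), W = "the disk is full" (True).

S1: This is not (U nand (not V iff R)).

not V = not False = True
not V iff R = True iff True = True
U nand (not V iff R) = True nand True = False
not (U nand (not V iff R)) = not False = True
Hence S1 is true.

S2: Formalization: (V xor not R) nand (not U -> W)

not R = not True = False
V xor not R = False xor False = False
not U = not True = False
not U -> W = False -> True = True
(V xor not R) nand (not U -> W) = False nand True = True
Hence S2 is true.

S3: This is U or not W.

not W = not True = False
U or not W = True or False = True
Hence S3 is true.

3 of the 3 statements are true (S1, S2, S3).

3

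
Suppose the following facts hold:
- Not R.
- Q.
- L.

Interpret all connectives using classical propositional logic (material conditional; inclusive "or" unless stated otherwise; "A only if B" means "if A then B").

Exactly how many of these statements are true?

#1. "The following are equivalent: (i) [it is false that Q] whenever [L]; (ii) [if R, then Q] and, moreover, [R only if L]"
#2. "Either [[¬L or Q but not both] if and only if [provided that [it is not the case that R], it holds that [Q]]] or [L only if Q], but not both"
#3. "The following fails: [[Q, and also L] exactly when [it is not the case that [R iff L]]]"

#1: In symbols: (L -> not Q) iff ((R -> Q) and (R -> L))

not Q = not True = False
L -> not Q = True -> False = False
R -> Q = False -> True = True
R -> L = False -> True = True
(R -> Q) and (R -> L) = True and True = True
(L -> not Q) iff ((R -> Q) and (R -> L)) = False iff True = False
So #1 is false.

#2: Formalization: ((not L xor Q) iff (not R -> Q)) xor (L -> Q)

not L = not True = False
not L xor Q = False xor True = True
not R = not False = True
not R -> Q = True -> True = True
(not L xor Q) iff (not R -> Q) = True iff True = True
L -> Q = True -> True = True
((not L xor Q) iff (not R -> Q)) xor (L -> Q) = True xor True = False
So #2 is false.

#3: In symbols: not ((Q and L) iff not (R iff L))

Q and L = True and True = True
R iff L = False iff True = False
not (R iff L) = not False = True
(Q and L) iff not (R iff L) = True iff True = True
not ((Q and L) iff not (R iff L)) = not True = False
Thus #3 is false.

Count: 0.

0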